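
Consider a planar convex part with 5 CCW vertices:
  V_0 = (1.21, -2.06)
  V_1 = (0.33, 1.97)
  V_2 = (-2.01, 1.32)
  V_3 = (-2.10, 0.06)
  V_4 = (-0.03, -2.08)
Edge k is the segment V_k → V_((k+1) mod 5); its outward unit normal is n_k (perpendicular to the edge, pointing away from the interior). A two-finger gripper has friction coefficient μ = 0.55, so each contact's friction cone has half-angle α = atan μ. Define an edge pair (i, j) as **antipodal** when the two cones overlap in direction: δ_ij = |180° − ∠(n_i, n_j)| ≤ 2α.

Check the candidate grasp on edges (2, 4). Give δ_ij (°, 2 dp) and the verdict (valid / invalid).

α = atan 0.55 = 28.81°;  2α = 57.62°
edge 2: e_2 = (-0.09, -1.26);  n_2 = (-0.9975, +0.0712)
edge 4: e_4 = (+1.24, +0.02);  n_4 = (+0.0161, -0.9999)
∠(n_2, n_4) = 95.01°
δ = |180° − 95.01°| = 84.99°
84.99° > 2α = 57.62°  →  invalid

δ = 84.99°, invalid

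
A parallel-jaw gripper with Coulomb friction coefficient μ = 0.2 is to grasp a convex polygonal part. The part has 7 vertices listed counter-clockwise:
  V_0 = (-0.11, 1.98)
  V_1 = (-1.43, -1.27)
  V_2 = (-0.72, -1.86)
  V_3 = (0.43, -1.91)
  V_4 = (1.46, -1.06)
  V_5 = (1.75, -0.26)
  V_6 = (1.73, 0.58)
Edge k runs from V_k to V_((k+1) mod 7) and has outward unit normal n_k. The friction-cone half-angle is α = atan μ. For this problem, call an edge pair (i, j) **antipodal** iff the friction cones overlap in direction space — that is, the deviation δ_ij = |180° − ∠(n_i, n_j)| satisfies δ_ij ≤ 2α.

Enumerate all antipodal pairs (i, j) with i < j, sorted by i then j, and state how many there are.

count = 2; pairs: (0,4), (1,6)

α = atan 0.2 = 11.31°;  2α = 22.62°
n_0 = (-0.9265, +0.3763)
n_1 = (-0.6391, -0.7691)
n_2 = (-0.0434, -0.9991)
n_3 = (+0.6365, -0.7713)
n_4 = (+0.9401, -0.3408)
n_5 = (+0.9997, +0.0238)
n_6 = (+0.6055, +0.7958)
  (0,1): δ = 107.62°  ·
  (0,2): δ = 70.38°  ·
  (0,3): δ = 28.36°  ·
  (0,4): δ = 2.18°  ✓
  (0,5): δ = 23.47°  ·
  (0,6): δ = 74.84°  ·
  (1,2): δ = 142.76°  ·
  (1,3): δ = 100.74°  ·
  (1,4): δ = 70.20°  ·
  (1,5): δ = 48.91°  ·
  (1,6): δ = 2.46°  ✓
  (2,3): δ = 137.98°  ·
  (2,4): δ = 107.44°  ·
  (2,5): δ = 86.15°  ·
  (2,6): δ = 34.78°  ·
  (3,4): δ = 149.46°  ·
  (3,5): δ = 128.17°  ·
  (3,6): δ = 76.80°  ·
  (4,5): δ = 158.71°  ·
  (4,6): δ = 107.34°  ·
  (5,6): δ = 128.63°  ·
antipodal pairs: 2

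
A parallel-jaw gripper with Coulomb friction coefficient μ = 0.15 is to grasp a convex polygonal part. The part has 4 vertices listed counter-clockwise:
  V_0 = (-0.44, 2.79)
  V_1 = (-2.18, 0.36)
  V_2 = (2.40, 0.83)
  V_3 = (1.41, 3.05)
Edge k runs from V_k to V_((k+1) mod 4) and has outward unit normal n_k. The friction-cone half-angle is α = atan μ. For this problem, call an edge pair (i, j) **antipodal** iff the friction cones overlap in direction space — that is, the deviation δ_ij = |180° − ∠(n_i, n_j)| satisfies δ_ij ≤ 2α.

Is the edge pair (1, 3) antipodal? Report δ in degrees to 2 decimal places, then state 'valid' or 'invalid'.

α = atan 0.15 = 8.53°;  2α = 17.06°
edge 1: e_1 = (+4.58, +0.47);  n_1 = (+0.1021, -0.9948)
edge 3: e_3 = (-1.85, -0.26);  n_3 = (-0.1392, +0.9903)
∠(n_1, n_3) = 177.86°
δ = |180° − 177.86°| = 2.14°
2.14° ≤ 2α = 17.06°  →  valid

δ = 2.14°, valid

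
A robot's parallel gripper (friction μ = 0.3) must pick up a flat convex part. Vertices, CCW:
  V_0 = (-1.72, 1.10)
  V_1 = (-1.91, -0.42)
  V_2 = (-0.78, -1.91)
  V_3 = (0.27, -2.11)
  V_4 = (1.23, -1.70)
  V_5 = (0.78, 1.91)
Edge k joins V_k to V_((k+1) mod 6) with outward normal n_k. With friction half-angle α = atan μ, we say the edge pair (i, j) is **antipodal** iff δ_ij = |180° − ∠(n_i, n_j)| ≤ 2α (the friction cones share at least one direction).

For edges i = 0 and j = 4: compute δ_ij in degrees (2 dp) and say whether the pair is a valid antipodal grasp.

α = atan 0.3 = 16.70°;  2α = 33.40°
edge 0: e_0 = (-0.19, -1.52);  n_0 = (-0.9923, +0.1240)
edge 4: e_4 = (-0.45, +3.61);  n_4 = (+0.9923, +0.1237)
∠(n_0, n_4) = 165.77°
δ = |180° − 165.77°| = 14.23°
14.23° ≤ 2α = 33.40°  →  valid

δ = 14.23°, valid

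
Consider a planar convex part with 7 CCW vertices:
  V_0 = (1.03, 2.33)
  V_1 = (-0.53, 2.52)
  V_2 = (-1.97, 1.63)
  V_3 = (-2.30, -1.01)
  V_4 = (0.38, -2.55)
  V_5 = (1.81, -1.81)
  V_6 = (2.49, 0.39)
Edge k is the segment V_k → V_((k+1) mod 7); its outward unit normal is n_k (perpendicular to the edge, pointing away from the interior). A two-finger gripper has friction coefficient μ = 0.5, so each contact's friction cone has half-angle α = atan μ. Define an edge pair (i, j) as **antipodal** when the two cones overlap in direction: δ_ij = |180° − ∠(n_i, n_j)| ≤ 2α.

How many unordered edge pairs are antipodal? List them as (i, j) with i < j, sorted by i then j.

count = 7; pairs: (0,3), (0,4), (1,4), (1,5), (2,5), (2,6), (3,6)

α = atan 0.5 = 26.57°;  2α = 53.13°
n_0 = (+0.1209, +0.9927)
n_1 = (-0.5257, +0.8506)
n_2 = (-0.9923, +0.1240)
n_3 = (-0.4982, -0.8670)
n_4 = (+0.4596, -0.8881)
n_5 = (+0.9554, -0.2953)
n_6 = (+0.7990, +0.6013)
  (0,1): δ = 141.34°  ·
  (0,2): δ = 90.18°  ·
  (0,3): δ = 22.94°  ✓
  (0,4): δ = 34.30°  ✓
  (0,5): δ = 79.77°  ·
  (0,6): δ = 133.91°  ·
  (1,2): δ = 128.84°  ·
  (1,3): δ = 61.60°  ·
  (1,4): δ = 4.36°  ✓
  (1,5): δ = 41.11°  ✓
  (1,6): δ = 95.25°  ·
  (2,3): δ = 112.76°  ·
  (2,4): δ = 55.51°  ·
  (2,5): δ = 10.05°  ✓
  (2,6): δ = 44.09°  ✓
  (3,4): δ = 122.76°  ·
  (3,5): δ = 77.29°  ·
  (3,6): δ = 23.15°  ✓
  (4,5): δ = 134.54°  ·
  (4,6): δ = 80.40°  ·
  (5,6): δ = 125.86°  ·
antipodal pairs: 7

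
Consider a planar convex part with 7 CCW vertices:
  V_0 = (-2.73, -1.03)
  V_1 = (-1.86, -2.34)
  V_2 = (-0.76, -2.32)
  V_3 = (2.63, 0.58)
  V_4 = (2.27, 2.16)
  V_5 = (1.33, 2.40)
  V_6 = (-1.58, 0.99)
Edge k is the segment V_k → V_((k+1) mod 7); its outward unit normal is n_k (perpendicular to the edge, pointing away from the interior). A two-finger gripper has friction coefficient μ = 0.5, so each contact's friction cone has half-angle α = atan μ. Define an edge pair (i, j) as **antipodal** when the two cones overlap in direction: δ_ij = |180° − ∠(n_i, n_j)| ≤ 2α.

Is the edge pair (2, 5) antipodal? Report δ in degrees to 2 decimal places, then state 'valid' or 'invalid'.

δ = 14.69°, valid

α = atan 0.5 = 26.57°;  2α = 53.13°
edge 2: e_2 = (+3.39, +2.90);  n_2 = (+0.6501, -0.7599)
edge 5: e_5 = (-2.91, -1.41);  n_5 = (-0.4360, +0.8999)
∠(n_2, n_5) = 165.31°
δ = |180° − 165.31°| = 14.69°
14.69° ≤ 2α = 53.13°  →  valid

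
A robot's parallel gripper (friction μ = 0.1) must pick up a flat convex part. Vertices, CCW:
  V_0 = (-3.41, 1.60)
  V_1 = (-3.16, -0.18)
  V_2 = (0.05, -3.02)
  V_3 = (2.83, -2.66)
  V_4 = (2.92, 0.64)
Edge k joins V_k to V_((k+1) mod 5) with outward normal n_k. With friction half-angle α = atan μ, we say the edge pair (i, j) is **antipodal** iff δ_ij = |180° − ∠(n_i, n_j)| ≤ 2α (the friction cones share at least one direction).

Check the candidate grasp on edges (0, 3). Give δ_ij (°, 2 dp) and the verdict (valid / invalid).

α = atan 0.1 = 5.71°;  2α = 11.42°
edge 0: e_0 = (+0.25, -1.78);  n_0 = (-0.9903, -0.1391)
edge 3: e_3 = (+0.09, +3.30);  n_3 = (+0.9996, -0.0273)
∠(n_0, n_3) = 170.44°
δ = |180° − 170.44°| = 9.56°
9.56° ≤ 2α = 11.42°  →  valid

δ = 9.56°, valid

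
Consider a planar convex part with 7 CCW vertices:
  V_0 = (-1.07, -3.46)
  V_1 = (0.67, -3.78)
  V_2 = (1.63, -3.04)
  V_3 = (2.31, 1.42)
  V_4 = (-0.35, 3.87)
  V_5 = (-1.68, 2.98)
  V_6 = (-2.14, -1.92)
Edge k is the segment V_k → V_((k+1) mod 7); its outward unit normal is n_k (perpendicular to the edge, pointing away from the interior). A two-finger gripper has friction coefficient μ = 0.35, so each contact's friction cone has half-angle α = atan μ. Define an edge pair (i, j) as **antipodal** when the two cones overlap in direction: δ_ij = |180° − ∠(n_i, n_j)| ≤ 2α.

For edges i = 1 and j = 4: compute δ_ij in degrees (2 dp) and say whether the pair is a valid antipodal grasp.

δ = 3.84°, valid

α = atan 0.35 = 19.29°;  2α = 38.58°
edge 1: e_1 = (+0.96, +0.74);  n_1 = (+0.6105, -0.7920)
edge 4: e_4 = (-1.33, -0.89);  n_4 = (-0.5561, +0.8311)
∠(n_1, n_4) = 176.16°
δ = |180° − 176.16°| = 3.84°
3.84° ≤ 2α = 38.58°  →  valid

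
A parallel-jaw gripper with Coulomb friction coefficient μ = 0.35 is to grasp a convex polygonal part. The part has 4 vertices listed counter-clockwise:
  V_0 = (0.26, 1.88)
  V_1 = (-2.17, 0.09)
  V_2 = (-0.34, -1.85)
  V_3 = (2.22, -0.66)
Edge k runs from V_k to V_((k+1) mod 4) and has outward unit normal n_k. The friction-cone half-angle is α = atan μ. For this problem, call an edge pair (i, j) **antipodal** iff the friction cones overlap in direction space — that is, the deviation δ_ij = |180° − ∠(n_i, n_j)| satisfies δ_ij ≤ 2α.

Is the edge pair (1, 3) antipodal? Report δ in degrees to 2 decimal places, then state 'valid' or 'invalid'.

α = atan 0.35 = 19.29°;  2α = 38.58°
edge 1: e_1 = (+1.83, -1.94);  n_1 = (-0.7274, -0.6862)
edge 3: e_3 = (-1.96, +2.54);  n_3 = (+0.7917, +0.6109)
∠(n_1, n_3) = 174.33°
δ = |180° − 174.33°| = 5.67°
5.67° ≤ 2α = 38.58°  →  valid

δ = 5.67°, valid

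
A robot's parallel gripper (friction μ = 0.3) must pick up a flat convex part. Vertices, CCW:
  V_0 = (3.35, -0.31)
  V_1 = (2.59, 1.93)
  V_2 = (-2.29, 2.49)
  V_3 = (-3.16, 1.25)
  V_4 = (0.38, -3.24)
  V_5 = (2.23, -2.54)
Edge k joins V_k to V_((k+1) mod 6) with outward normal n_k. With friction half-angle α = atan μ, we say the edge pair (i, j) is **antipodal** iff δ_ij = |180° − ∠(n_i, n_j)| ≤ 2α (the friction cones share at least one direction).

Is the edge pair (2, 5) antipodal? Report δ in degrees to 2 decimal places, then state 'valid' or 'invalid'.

α = atan 0.3 = 16.70°;  2α = 33.40°
edge 2: e_2 = (-0.87, -1.24);  n_2 = (-0.8186, +0.5743)
edge 5: e_5 = (+1.12, +2.23);  n_5 = (+0.8936, -0.4488)
∠(n_2, n_5) = 171.61°
δ = |180° − 171.61°| = 8.39°
8.39° ≤ 2α = 33.40°  →  valid

δ = 8.39°, valid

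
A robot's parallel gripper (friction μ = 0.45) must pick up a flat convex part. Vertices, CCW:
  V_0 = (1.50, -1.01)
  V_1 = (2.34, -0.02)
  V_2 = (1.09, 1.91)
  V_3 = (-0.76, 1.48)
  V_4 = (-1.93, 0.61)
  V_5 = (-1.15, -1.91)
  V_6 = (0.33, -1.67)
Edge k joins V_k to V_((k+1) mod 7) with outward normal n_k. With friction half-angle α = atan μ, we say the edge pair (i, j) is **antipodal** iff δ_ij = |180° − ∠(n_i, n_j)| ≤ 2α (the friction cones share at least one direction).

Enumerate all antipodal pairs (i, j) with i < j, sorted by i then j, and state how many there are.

α = atan 0.45 = 24.23°;  2α = 48.46°
n_0 = (+0.7625, -0.6470)
n_1 = (+0.8393, +0.5436)
n_2 = (-0.2264, +0.9740)
n_3 = (-0.5967, +0.8025)
n_4 = (-0.9553, -0.2957)
n_5 = (+0.1601, -0.9871)
n_6 = (+0.4913, -0.8710)
  (0,1): δ = 106.76°  ·
  (0,2): δ = 36.60°  ✓
  (0,3): δ = 13.05°  ✓
  (0,4): δ = 57.51°  ·
  (0,5): δ = 139.53°  ·
  (0,6): δ = 159.74°  ·
  (1,2): δ = 109.84°  ·
  (1,3): δ = 86.30°  ·
  (1,4): δ = 15.73°  ✓
  (1,5): δ = 66.28°  ·
  (1,6): δ = 86.50°  ·
  (2,3): δ = 156.45°  ·
  (2,4): δ = 85.89°  ·
  (2,5): δ = 3.87°  ✓
  (2,6): δ = 16.34°  ✓
  (3,4): δ = 109.44°  ·
  (3,5): δ = 27.42°  ✓
  (3,6): δ = 7.21°  ✓
  (4,5): δ = 97.99°  ·
  (4,6): δ = 77.77°  ·
  (5,6): δ = 159.78°  ·
antipodal pairs: 7

count = 7; pairs: (0,2), (0,3), (1,4), (2,5), (2,6), (3,5), (3,6)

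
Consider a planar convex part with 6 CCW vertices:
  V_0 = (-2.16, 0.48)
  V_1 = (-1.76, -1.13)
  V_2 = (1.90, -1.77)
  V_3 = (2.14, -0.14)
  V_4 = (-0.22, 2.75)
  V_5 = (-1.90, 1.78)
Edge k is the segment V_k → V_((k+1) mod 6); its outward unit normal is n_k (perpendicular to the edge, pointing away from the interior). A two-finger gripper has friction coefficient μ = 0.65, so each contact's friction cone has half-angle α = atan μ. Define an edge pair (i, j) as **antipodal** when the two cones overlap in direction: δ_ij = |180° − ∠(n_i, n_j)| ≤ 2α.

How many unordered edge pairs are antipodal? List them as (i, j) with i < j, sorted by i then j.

count = 7; pairs: (0,2), (0,3), (1,3), (1,4), (2,4), (2,5), (3,5)

α = atan 0.65 = 33.02°;  2α = 66.05°
n_0 = (-0.9705, -0.2411)
n_1 = (-0.1722, -0.9851)
n_2 = (+0.9893, -0.1457)
n_3 = (+0.7746, +0.6325)
n_4 = (-0.5000, +0.8660)
n_5 = (-0.9806, +0.1961)
  (0,1): δ = 113.87°  ·
  (0,2): δ = 22.33°  ✓
  (0,3): δ = 25.28°  ✓
  (0,4): δ = 106.05°  ·
  (0,5): δ = 154.74°  ·
  (1,2): δ = 88.46°  ·
  (1,3): δ = 40.85°  ✓
  (1,4): δ = 39.92°  ✓
  (1,5): δ = 88.61°  ·
  (2,3): δ = 132.39°  ·
  (2,4): δ = 51.62°  ✓
  (2,5): δ = 2.93°  ✓
  (3,4): δ = 99.23°  ·
  (3,5): δ = 50.55°  ✓
  (4,5): δ = 131.31°  ·
antipodal pairs: 7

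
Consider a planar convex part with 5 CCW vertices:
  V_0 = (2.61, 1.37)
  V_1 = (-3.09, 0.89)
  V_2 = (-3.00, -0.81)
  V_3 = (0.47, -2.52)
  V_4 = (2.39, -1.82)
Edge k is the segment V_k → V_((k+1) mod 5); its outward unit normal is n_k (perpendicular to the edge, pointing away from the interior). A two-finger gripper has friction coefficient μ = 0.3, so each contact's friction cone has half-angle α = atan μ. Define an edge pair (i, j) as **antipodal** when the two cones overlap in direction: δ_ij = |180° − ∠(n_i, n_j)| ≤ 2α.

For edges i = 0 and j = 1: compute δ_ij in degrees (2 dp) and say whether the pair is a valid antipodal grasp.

α = atan 0.3 = 16.70°;  2α = 33.40°
edge 0: e_0 = (-5.70, -0.48);  n_0 = (-0.0839, +0.9965)
edge 1: e_1 = (+0.09, -1.70);  n_1 = (-0.9986, -0.0529)
∠(n_0, n_1) = 88.22°
δ = |180° − 88.22°| = 91.78°
91.78° > 2α = 33.40°  →  invalid

δ = 91.78°, invalid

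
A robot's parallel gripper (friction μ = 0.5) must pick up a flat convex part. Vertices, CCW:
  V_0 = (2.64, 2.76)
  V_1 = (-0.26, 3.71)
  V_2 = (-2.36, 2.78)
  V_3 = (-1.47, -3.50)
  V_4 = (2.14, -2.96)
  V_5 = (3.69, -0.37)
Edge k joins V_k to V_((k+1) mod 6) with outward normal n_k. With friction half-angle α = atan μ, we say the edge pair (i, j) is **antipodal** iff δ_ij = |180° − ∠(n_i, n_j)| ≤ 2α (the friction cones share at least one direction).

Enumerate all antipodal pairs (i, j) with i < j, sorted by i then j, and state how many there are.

count = 5; pairs: (0,3), (1,3), (1,4), (2,4), (2,5)

α = atan 0.5 = 26.57°;  2α = 53.13°
n_0 = (+0.3113, +0.9503)
n_1 = (-0.4049, +0.9143)
n_2 = (-0.9901, -0.1403)
n_3 = (+0.1479, -0.9890)
n_4 = (+0.8581, -0.5135)
n_5 = (+0.9481, +0.3180)
  (0,1): δ = 137.98°  ·
  (0,2): δ = 63.80°  ·
  (0,3): δ = 26.65°  ✓
  (0,4): δ = 77.24°  ·
  (0,5): δ = 126.68°  ·
  (1,2): δ = 105.82°  ·
  (1,3): δ = 15.38°  ✓
  (1,4): δ = 35.21°  ✓
  (1,5): δ = 84.66°  ·
  (2,3): δ = 89.56°  ·
  (2,4): δ = 38.96°  ✓
  (2,5): δ = 10.48°  ✓
  (3,4): δ = 129.41°  ·
  (3,5): δ = 79.96°  ·
  (4,5): δ = 130.56°  ·
antipodal pairs: 5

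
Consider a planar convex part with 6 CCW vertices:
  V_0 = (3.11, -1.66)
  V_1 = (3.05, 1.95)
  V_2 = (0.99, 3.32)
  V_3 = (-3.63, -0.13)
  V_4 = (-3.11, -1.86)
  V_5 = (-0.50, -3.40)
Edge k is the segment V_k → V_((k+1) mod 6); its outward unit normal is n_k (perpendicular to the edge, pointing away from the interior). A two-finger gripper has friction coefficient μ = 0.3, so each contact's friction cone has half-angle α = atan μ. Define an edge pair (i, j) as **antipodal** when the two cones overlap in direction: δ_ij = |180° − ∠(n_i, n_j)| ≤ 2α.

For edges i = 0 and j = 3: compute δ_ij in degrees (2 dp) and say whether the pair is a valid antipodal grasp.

α = atan 0.3 = 16.70°;  2α = 33.40°
edge 0: e_0 = (-0.06, +3.61);  n_0 = (+0.9999, +0.0166)
edge 3: e_3 = (+0.52, -1.73);  n_3 = (-0.9577, -0.2879)
∠(n_0, n_3) = 164.22°
δ = |180° − 164.22°| = 15.78°
15.78° ≤ 2α = 33.40°  →  valid

δ = 15.78°, valid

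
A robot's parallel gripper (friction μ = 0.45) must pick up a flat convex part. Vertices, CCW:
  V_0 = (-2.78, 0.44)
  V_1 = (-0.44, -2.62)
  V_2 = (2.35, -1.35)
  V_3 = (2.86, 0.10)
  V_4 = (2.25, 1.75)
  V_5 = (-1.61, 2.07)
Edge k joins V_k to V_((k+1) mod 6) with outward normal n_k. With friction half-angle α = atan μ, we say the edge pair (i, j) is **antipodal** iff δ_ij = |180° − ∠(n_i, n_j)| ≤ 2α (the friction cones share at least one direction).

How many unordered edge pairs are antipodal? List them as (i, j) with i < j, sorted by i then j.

α = atan 0.45 = 24.23°;  2α = 48.46°
n_0 = (-0.7944, -0.6075)
n_1 = (+0.4143, -0.9101)
n_2 = (+0.9434, -0.3318)
n_3 = (+0.9380, +0.3468)
n_4 = (+0.0826, +0.9966)
n_5 = (-0.8124, +0.5831)
  (0,1): δ = 102.93°  ·
  (0,2): δ = 56.78°  ·
  (0,3): δ = 17.12°  ✓
  (0,4): δ = 47.86°  ✓
  (0,5): δ = 106.92°  ·
  (1,2): δ = 133.85°  ·
  (1,3): δ = 94.19°  ·
  (1,4): δ = 29.21°  ✓
  (1,5): δ = 29.85°  ✓
  (2,3): δ = 140.33°  ·
  (2,4): δ = 75.36°  ·
  (2,5): δ = 16.29°  ✓
  (3,4): δ = 115.03°  ·
  (3,5): δ = 55.96°  ·
  (4,5): δ = 120.93°  ·
antipodal pairs: 5

count = 5; pairs: (0,3), (0,4), (1,4), (1,5), (2,5)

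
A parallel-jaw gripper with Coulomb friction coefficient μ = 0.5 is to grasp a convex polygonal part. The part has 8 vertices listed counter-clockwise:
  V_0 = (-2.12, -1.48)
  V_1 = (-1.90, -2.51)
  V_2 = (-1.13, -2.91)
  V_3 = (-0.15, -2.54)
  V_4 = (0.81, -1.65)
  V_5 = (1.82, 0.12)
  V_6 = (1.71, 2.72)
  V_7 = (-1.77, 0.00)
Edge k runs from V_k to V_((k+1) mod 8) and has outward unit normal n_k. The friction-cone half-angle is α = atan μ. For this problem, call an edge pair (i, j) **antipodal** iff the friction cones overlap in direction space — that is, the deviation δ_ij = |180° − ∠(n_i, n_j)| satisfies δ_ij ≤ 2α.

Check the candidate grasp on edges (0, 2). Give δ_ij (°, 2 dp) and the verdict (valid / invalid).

δ = 81.37°, invalid

α = atan 0.5 = 26.57°;  2α = 53.13°
edge 0: e_0 = (+0.22, -1.03);  n_0 = (-0.9779, -0.2089)
edge 2: e_2 = (+0.98, +0.37);  n_2 = (+0.3532, -0.9355)
∠(n_0, n_2) = 98.63°
δ = |180° − 98.63°| = 81.37°
81.37° > 2α = 53.13°  →  invalid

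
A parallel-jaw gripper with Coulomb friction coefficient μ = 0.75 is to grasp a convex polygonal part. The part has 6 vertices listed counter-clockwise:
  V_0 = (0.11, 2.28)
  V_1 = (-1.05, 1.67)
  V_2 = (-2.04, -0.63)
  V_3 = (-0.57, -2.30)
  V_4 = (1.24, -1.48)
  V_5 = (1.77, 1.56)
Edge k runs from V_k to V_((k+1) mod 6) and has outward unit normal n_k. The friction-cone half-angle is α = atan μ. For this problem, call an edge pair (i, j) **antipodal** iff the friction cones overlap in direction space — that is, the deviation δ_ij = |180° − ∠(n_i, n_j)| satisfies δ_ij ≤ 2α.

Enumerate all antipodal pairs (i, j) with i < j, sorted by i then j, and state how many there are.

α = atan 0.75 = 36.87°;  2α = 73.74°
n_0 = (-0.4654, +0.8851)
n_1 = (-0.9185, +0.3954)
n_2 = (-0.7506, -0.6607)
n_3 = (+0.4127, -0.9109)
n_4 = (+0.9851, -0.1718)
n_5 = (+0.3979, +0.9174)
  (0,1): δ = 141.03°  ·
  (0,2): δ = 76.38°  ·
  (0,3): δ = 3.37°  ✓
  (0,4): δ = 52.37°  ✓
  (0,5): δ = 128.81°  ·
  (1,2): δ = 115.36°  ·
  (1,3): δ = 42.34°  ✓
  (1,4): δ = 13.40°  ✓
  (1,5): δ = 89.84°  ·
  (2,3): δ = 106.98°  ·
  (2,4): δ = 51.25°  ✓
  (2,5): δ = 25.20°  ✓
  (3,4): δ = 124.26°  ·
  (3,5): δ = 47.82°  ✓
  (4,5): δ = 103.56°  ·
antipodal pairs: 7

count = 7; pairs: (0,3), (0,4), (1,3), (1,4), (2,4), (2,5), (3,5)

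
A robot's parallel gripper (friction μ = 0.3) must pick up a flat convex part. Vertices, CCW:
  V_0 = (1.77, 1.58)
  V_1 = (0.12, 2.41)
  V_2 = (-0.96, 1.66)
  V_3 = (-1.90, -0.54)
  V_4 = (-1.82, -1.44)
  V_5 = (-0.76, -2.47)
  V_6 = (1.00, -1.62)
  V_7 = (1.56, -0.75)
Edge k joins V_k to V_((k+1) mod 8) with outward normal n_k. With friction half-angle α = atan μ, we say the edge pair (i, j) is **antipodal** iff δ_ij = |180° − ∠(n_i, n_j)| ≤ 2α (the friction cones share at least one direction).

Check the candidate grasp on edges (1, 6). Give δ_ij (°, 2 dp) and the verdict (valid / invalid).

δ = 22.45°, valid

α = atan 0.3 = 16.70°;  2α = 33.40°
edge 1: e_1 = (-1.08, -0.75);  n_1 = (-0.5704, +0.8214)
edge 6: e_6 = (+0.56, +0.87);  n_6 = (+0.8409, -0.5412)
∠(n_1, n_6) = 157.55°
δ = |180° − 157.55°| = 22.45°
22.45° ≤ 2α = 33.40°  →  valid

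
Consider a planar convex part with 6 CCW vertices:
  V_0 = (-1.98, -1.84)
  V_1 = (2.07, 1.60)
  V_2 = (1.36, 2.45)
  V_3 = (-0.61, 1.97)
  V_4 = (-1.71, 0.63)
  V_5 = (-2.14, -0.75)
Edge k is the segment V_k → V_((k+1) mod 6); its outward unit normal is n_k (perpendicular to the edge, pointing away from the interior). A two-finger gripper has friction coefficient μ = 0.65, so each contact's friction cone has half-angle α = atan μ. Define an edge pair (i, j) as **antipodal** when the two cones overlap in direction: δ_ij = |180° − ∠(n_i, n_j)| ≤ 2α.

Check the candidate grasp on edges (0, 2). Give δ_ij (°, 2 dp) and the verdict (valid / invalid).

α = atan 0.65 = 33.02°;  2α = 66.05°
edge 0: e_0 = (+4.05, +3.44);  n_0 = (+0.6474, -0.7622)
edge 2: e_2 = (-1.97, -0.48);  n_2 = (-0.2367, +0.9716)
∠(n_0, n_2) = 153.35°
δ = |180° − 153.35°| = 26.65°
26.65° ≤ 2α = 66.05°  →  valid

δ = 26.65°, valid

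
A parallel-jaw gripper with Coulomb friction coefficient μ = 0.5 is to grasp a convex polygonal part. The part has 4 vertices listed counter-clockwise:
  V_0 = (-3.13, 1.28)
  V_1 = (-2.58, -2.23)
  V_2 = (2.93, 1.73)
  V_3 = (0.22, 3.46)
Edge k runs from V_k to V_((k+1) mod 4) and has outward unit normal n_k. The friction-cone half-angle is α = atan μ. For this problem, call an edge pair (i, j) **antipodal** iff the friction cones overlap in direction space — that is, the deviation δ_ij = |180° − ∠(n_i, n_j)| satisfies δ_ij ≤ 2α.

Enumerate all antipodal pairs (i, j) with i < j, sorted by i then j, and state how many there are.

count = 2; pairs: (0,2), (1,3)

α = atan 0.5 = 26.57°;  2α = 53.13°
n_0 = (-0.9879, -0.1548)
n_1 = (+0.5836, -0.8120)
n_2 = (+0.5381, +0.8429)
n_3 = (-0.5454, +0.8382)
  (0,1): δ = 63.20°  ·
  (0,2): δ = 48.54°  ✓
  (0,3): δ = 114.15°  ·
  (1,2): δ = 68.26°  ·
  (1,3): δ = 2.65°  ✓
  (2,3): δ = 114.39°  ·
antipodal pairs: 2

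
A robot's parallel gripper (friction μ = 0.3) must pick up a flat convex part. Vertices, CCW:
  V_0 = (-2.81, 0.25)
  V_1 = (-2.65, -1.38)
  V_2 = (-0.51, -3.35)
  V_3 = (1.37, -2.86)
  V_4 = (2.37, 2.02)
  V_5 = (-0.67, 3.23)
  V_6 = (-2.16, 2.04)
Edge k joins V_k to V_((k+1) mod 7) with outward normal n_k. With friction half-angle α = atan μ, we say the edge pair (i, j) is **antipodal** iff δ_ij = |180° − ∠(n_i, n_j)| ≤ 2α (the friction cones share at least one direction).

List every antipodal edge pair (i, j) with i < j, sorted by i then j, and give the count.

count = 4; pairs: (0,3), (1,4), (2,5), (3,6)

α = atan 0.3 = 16.70°;  2α = 33.40°
n_0 = (-0.9952, -0.0977)
n_1 = (-0.6773, -0.7357)
n_2 = (+0.2522, -0.9677)
n_3 = (+0.9796, -0.2007)
n_4 = (+0.3698, +0.9291)
n_5 = (-0.6241, +0.7814)
n_6 = (-0.9399, +0.3413)
  (0,1): δ = 138.24°  ·
  (0,2): δ = 81.00°  ·
  (0,3): δ = 17.19°  ✓
  (0,4): δ = 62.69°  ·
  (0,5): δ = 123.01°  ·
  (0,6): δ = 154.44°  ·
  (1,2): δ = 122.76°  ·
  (1,3): δ = 58.95°  ·
  (1,4): δ = 20.93°  ✓
  (1,5): δ = 81.24°  ·
  (1,6): δ = 112.67°  ·
  (2,3): δ = 116.19°  ·
  (2,4): δ = 36.31°  ·
  (2,5): δ = 24.00°  ✓
  (2,6): δ = 55.43°  ·
  (3,4): δ = 100.12°  ·
  (3,5): δ = 39.81°  ·
  (3,6): δ = 8.38°  ✓
  (4,5): δ = 119.68°  ·
  (4,6): δ = 88.25°  ·
  (5,6): δ = 148.57°  ·
antipodal pairs: 4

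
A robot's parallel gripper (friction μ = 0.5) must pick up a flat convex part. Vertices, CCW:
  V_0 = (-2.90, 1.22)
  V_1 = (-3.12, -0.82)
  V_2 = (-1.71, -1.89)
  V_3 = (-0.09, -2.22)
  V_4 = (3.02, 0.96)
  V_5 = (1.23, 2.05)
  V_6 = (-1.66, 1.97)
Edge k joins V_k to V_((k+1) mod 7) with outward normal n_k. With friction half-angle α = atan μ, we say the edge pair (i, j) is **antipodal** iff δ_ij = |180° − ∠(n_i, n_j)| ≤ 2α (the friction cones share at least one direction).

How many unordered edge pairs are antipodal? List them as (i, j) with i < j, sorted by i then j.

α = atan 0.5 = 26.57°;  2α = 53.13°
n_0 = (-0.9942, +0.1072)
n_1 = (-0.6045, -0.7966)
n_2 = (-0.1996, -0.9799)
n_3 = (+0.7149, -0.6992)
n_4 = (+0.5201, +0.8541)
n_5 = (-0.0277, +0.9996)
n_6 = (-0.5175, +0.8557)
  (0,1): δ = 121.04°  ·
  (0,2): δ = 95.36°  ·
  (0,3): δ = 38.21°  ✓
  (0,4): δ = 64.82°  ·
  (0,5): δ = 97.74°  ·
  (0,6): δ = 127.32°  ·
  (1,2): δ = 154.32°  ·
  (1,3): δ = 97.17°  ·
  (1,4): δ = 5.85°  ✓
  (1,5): δ = 38.78°  ✓
  (1,6): δ = 68.36°  ·
  (2,3): δ = 122.85°  ·
  (2,4): δ = 19.83°  ✓
  (2,5): δ = 13.10°  ✓
  (2,6): δ = 42.68°  ✓
  (3,4): δ = 76.98°  ·
  (3,5): δ = 44.05°  ✓
  (3,6): δ = 14.47°  ✓
  (4,5): δ = 147.08°  ·
  (4,6): δ = 117.49°  ·
  (5,6): δ = 150.42°  ·
antipodal pairs: 8

count = 8; pairs: (0,3), (1,4), (1,5), (2,4), (2,5), (2,6), (3,5), (3,6)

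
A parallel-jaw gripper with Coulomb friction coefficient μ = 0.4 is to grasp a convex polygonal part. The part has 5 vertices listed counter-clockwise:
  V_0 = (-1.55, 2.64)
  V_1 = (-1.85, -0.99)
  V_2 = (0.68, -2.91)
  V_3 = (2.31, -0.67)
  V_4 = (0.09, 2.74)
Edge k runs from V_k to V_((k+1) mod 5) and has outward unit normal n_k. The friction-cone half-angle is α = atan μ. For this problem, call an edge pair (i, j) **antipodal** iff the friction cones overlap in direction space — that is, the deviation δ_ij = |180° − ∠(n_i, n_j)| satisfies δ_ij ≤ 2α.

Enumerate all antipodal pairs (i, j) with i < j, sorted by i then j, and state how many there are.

count = 4; pairs: (0,2), (0,3), (1,3), (1,4)

α = atan 0.4 = 21.80°;  2α = 43.60°
n_0 = (-0.9966, +0.0824)
n_1 = (-0.6045, -0.7966)
n_2 = (+0.8086, -0.5884)
n_3 = (+0.8381, +0.5456)
n_4 = (-0.0609, +0.9981)
  (0,1): δ = 122.47°  ·
  (0,2): δ = 31.32°  ✓
  (0,3): δ = 37.79°  ✓
  (0,4): δ = 98.21°  ·
  (1,2): δ = 88.85°  ·
  (1,3): δ = 19.74°  ✓
  (1,4): δ = 40.68°  ✓
  (2,3): δ = 110.89°  ·
  (2,4): δ = 50.47°  ·
  (3,4): δ = 119.58°  ·
antipodal pairs: 4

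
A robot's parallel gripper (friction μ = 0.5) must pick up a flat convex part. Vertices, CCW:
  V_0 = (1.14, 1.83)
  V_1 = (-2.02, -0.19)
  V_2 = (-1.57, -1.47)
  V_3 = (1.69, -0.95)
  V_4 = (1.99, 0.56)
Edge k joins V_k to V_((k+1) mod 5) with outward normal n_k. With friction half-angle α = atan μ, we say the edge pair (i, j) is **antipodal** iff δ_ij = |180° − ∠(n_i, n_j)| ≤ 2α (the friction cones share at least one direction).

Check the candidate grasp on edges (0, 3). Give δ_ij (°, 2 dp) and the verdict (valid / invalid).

α = atan 0.5 = 26.57°;  2α = 53.13°
edge 0: e_0 = (-3.16, -2.02);  n_0 = (-0.5386, +0.8426)
edge 3: e_3 = (+0.30, +1.51);  n_3 = (+0.9808, -0.1949)
∠(n_0, n_3) = 133.83°
δ = |180° − 133.83°| = 46.17°
46.17° ≤ 2α = 53.13°  →  valid

δ = 46.17°, valid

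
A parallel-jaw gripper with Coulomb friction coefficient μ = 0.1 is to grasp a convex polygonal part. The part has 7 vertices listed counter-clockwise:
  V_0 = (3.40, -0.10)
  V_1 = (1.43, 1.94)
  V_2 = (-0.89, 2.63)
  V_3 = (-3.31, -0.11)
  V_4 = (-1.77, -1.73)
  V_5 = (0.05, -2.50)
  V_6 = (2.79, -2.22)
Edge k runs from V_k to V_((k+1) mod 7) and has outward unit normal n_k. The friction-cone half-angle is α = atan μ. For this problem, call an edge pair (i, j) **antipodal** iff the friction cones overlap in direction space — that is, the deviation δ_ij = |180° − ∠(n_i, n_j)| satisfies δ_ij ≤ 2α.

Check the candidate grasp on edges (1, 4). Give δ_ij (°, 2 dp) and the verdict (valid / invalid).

α = atan 0.1 = 5.71°;  2α = 11.42°
edge 1: e_1 = (-2.32, +0.69);  n_1 = (+0.2851, +0.9585)
edge 4: e_4 = (+1.82, -0.77);  n_4 = (-0.3896, -0.9210)
∠(n_1, n_4) = 173.63°
δ = |180° − 173.63°| = 6.37°
6.37° ≤ 2α = 11.42°  →  valid

δ = 6.37°, valid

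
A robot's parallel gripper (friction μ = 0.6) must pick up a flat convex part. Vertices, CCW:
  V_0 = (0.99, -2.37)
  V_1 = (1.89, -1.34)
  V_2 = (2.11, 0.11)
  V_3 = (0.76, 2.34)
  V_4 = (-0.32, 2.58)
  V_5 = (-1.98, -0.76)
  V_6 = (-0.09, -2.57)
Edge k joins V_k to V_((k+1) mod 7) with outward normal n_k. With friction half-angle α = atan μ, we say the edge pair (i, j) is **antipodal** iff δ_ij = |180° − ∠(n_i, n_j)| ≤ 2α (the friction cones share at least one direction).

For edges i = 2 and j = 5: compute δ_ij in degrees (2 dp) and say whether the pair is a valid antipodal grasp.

δ = 15.05°, valid

α = atan 0.6 = 30.96°;  2α = 61.93°
edge 2: e_2 = (-1.35, +2.23);  n_2 = (+0.8555, +0.5179)
edge 5: e_5 = (+1.89, -1.81);  n_5 = (-0.6917, -0.7222)
∠(n_2, n_5) = 164.95°
δ = |180° − 164.95°| = 15.05°
15.05° ≤ 2α = 61.93°  →  valid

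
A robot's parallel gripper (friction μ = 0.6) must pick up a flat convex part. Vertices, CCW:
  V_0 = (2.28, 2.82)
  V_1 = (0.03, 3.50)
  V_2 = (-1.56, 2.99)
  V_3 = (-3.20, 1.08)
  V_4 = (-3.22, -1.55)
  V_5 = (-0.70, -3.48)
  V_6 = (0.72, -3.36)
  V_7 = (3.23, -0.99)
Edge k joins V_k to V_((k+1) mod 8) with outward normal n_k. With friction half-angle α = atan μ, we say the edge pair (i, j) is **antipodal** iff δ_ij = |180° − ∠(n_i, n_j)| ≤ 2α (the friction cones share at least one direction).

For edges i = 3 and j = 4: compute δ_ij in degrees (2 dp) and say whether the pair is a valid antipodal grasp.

α = atan 0.6 = 30.96°;  2α = 61.93°
edge 3: e_3 = (-0.02, -2.63);  n_3 = (-1.0000, +0.0076)
edge 4: e_4 = (+2.52, -1.93);  n_4 = (-0.6080, -0.7939)
∠(n_3, n_4) = 52.99°
δ = |180° − 52.99°| = 127.01°
127.01° > 2α = 61.93°  →  invalid

δ = 127.01°, invalid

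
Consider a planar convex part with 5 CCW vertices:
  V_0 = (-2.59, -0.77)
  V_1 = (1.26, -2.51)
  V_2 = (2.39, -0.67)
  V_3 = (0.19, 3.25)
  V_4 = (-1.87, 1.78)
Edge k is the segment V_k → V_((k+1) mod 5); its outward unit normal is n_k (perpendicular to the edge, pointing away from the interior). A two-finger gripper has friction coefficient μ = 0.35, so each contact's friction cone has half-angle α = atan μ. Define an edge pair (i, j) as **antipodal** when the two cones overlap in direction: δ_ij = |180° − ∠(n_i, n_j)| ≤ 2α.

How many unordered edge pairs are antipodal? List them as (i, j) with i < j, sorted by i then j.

count = 3; pairs: (0,2), (1,3), (1,4)

α = atan 0.35 = 19.29°;  2α = 38.58°
n_0 = (-0.4118, -0.9113)
n_1 = (+0.8521, -0.5233)
n_2 = (+0.8721, +0.4894)
n_3 = (-0.5809, +0.8140)
n_4 = (-0.9624, +0.2717)
  (0,1): δ = 97.23°  ·
  (0,2): δ = 36.38°  ✓
  (0,3): δ = 59.83°  ·
  (0,4): δ = 98.55°  ·
  (1,2): δ = 119.14°  ·
  (1,3): δ = 22.93°  ✓
  (1,4): δ = 15.79°  ✓
  (2,3): δ = 83.79°  ·
  (2,4): δ = 45.07°  ·
  (3,4): δ = 141.28°  ·
antipodal pairs: 3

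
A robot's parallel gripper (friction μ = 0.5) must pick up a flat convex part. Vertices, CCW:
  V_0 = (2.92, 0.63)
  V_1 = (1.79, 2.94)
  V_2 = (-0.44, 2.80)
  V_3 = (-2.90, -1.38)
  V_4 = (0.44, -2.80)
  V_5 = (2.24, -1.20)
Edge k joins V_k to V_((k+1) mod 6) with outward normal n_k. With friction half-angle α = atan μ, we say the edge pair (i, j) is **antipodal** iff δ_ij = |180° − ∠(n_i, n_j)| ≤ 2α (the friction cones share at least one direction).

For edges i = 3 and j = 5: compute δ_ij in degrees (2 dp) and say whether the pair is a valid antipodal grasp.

α = atan 0.5 = 26.57°;  2α = 53.13°
edge 3: e_3 = (+3.34, -1.42);  n_3 = (-0.3913, -0.9203)
edge 5: e_5 = (+0.68, +1.83);  n_5 = (+0.9374, -0.3483)
∠(n_3, n_5) = 92.65°
δ = |180° − 92.65°| = 87.35°
87.35° > 2α = 53.13°  →  invalid

δ = 87.35°, invalid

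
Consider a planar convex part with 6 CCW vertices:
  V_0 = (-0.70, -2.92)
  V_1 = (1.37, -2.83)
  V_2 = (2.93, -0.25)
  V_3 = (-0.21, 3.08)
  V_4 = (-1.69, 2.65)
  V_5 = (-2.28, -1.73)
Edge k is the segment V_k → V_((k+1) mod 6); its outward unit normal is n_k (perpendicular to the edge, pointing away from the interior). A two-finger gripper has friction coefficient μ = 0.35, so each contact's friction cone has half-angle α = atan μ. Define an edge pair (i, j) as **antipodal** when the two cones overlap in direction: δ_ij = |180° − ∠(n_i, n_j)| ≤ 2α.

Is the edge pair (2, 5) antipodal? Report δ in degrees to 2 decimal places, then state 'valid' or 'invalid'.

δ = 9.70°, valid

α = atan 0.35 = 19.29°;  2α = 38.58°
edge 2: e_2 = (-3.14, +3.33);  n_2 = (+0.7276, +0.6860)
edge 5: e_5 = (+1.58, -1.19);  n_5 = (-0.6016, -0.7988)
∠(n_2, n_5) = 170.30°
δ = |180° − 170.30°| = 9.70°
9.70° ≤ 2α = 38.58°  →  valid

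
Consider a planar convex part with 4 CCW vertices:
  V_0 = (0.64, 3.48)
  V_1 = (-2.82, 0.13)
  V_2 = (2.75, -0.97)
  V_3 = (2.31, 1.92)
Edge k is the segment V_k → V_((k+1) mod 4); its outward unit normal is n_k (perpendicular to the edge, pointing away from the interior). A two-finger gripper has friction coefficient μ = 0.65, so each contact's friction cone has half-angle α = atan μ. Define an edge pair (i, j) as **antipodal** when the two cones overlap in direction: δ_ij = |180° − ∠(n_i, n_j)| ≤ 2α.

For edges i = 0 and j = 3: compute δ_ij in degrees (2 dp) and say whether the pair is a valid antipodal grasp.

δ = 92.88°, invalid

α = atan 0.65 = 33.02°;  2α = 66.05°
edge 0: e_0 = (-3.46, -3.35);  n_0 = (-0.6956, +0.7184)
edge 3: e_3 = (-1.67, +1.56);  n_3 = (+0.6826, +0.7308)
∠(n_0, n_3) = 87.12°
δ = |180° − 87.12°| = 92.88°
92.88° > 2α = 66.05°  →  invalid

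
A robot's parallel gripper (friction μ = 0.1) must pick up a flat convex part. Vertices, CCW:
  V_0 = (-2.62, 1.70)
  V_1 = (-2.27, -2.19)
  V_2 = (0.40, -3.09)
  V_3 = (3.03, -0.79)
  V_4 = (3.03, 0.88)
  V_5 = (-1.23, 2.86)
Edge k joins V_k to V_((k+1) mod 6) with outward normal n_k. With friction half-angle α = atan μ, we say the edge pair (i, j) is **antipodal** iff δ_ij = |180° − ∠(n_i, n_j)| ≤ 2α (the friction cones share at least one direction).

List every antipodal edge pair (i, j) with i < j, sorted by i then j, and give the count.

α = atan 0.1 = 5.71°;  2α = 11.42°
n_0 = (-0.9960, -0.0896)
n_1 = (-0.3194, -0.9476)
n_2 = (+0.6583, -0.7528)
n_3 = (+1.0000, -0.0000)
n_4 = (+0.4215, +0.9068)
n_5 = (-0.6407, +0.7678)
  (0,1): δ = 113.77°  ·
  (0,2): δ = 53.97°  ·
  (0,3): δ = 5.14°  ✓
  (0,4): δ = 59.93°  ·
  (0,5): δ = 124.70°  ·
  (1,2): δ = 120.20°  ·
  (1,3): δ = 71.37°  ·
  (1,4): δ = 6.30°  ✓
  (1,5): δ = 58.47°  ·
  (2,3): δ = 131.17°  ·
  (2,4): δ = 66.10°  ·
  (2,5): δ = 1.32°  ✓
  (3,4): δ = 114.93°  ·
  (3,5): δ = 50.15°  ·
  (4,5): δ = 115.23°  ·
antipodal pairs: 3

count = 3; pairs: (0,3), (1,4), (2,5)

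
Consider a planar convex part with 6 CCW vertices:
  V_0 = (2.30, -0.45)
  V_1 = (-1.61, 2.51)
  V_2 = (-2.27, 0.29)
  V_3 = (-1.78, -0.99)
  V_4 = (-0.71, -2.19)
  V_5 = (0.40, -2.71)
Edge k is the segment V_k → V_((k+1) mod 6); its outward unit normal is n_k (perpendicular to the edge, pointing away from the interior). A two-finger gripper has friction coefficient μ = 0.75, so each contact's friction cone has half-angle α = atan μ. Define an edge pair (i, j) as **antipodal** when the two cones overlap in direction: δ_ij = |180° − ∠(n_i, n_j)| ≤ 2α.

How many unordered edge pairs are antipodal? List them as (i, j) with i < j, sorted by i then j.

α = atan 0.75 = 36.87°;  2α = 73.74°
n_0 = (+0.6036, +0.7973)
n_1 = (-0.9585, +0.2850)
n_2 = (-0.9339, -0.3575)
n_3 = (-0.7464, -0.6655)
n_4 = (-0.4242, -0.9056)
n_5 = (+0.7654, -0.6435)
  (0,1): δ = 69.43°  ✓
  (0,2): δ = 31.93°  ✓
  (0,3): δ = 11.15°  ✓
  (0,4): δ = 12.03°  ✓
  (0,5): δ = 87.07°  ·
  (1,2): δ = 142.50°  ·
  (1,3): δ = 121.72°  ·
  (1,4): δ = 98.54°  ·
  (1,5): δ = 23.50°  ✓
  (2,3): δ = 159.23°  ·
  (2,4): δ = 136.05°  ·
  (2,5): δ = 61.00°  ✓
  (3,4): δ = 156.82°  ·
  (3,5): δ = 81.78°  ·
  (4,5): δ = 104.95°  ·
antipodal pairs: 6

count = 6; pairs: (0,1), (0,2), (0,3), (0,4), (1,5), (2,5)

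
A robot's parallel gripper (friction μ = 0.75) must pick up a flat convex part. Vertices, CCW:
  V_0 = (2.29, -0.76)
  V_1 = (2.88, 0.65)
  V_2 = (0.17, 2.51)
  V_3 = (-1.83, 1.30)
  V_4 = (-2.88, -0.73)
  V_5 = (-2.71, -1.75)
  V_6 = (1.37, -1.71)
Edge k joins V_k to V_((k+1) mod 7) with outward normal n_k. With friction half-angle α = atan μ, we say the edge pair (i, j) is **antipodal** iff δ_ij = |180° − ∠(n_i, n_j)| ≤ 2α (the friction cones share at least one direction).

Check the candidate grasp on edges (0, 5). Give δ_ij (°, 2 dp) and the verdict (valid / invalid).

δ = 113.27°, invalid

α = atan 0.75 = 36.87°;  2α = 73.74°
edge 0: e_0 = (+0.59, +1.41);  n_0 = (+0.9225, -0.3860)
edge 5: e_5 = (+4.08, +0.04);  n_5 = (+0.0098, -1.0000)
∠(n_0, n_5) = 66.73°
δ = |180° − 66.73°| = 113.27°
113.27° > 2α = 73.74°  →  invalid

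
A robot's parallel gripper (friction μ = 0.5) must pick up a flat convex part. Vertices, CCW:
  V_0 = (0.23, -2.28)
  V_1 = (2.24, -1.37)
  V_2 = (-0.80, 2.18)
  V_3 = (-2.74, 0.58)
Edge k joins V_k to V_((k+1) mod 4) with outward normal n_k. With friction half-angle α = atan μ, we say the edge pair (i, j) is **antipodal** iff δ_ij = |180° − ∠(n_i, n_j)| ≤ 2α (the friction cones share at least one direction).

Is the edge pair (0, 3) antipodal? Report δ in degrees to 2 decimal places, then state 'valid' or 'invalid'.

α = atan 0.5 = 26.57°;  2α = 53.13°
edge 0: e_0 = (+2.01, +0.91);  n_0 = (+0.4124, -0.9110)
edge 3: e_3 = (+2.97, -2.86);  n_3 = (-0.6936, -0.7203)
∠(n_0, n_3) = 68.28°
δ = |180° − 68.28°| = 111.72°
111.72° > 2α = 53.13°  →  invalid

δ = 111.72°, invalid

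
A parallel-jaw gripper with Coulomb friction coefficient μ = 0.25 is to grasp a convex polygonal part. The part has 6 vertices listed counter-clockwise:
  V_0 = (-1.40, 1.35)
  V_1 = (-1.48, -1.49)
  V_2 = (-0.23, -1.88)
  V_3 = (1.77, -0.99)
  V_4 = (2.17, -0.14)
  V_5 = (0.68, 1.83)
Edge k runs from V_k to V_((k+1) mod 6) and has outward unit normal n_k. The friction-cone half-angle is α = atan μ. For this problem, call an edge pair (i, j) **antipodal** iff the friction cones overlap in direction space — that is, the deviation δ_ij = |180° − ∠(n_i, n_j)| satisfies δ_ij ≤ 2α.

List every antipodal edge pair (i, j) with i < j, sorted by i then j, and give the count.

count = 2; pairs: (0,3), (2,5)

α = atan 0.25 = 14.04°;  2α = 28.07°
n_0 = (-0.9996, +0.0282)
n_1 = (-0.2978, -0.9546)
n_2 = (+0.4066, -0.9136)
n_3 = (+0.9048, -0.4258)
n_4 = (+0.7976, +0.6032)
n_5 = (-0.2249, +0.9744)
  (0,1): δ = 105.71°  ·
  (0,2): δ = 64.40°  ·
  (0,3): δ = 23.59°  ✓
  (0,4): δ = 38.72°  ·
  (0,5): δ = 104.61°  ·
  (1,2): δ = 138.68°  ·
  (1,3): δ = 97.87°  ·
  (1,4): δ = 35.57°  ·
  (1,5): δ = 30.32°  ·
  (2,3): δ = 139.19°  ·
  (2,4): δ = 76.89°  ·
  (2,5): δ = 10.99°  ✓
  (3,4): δ = 117.70°  ·
  (3,5): δ = 51.80°  ·
  (4,5): δ = 114.11°  ·
antipodal pairs: 2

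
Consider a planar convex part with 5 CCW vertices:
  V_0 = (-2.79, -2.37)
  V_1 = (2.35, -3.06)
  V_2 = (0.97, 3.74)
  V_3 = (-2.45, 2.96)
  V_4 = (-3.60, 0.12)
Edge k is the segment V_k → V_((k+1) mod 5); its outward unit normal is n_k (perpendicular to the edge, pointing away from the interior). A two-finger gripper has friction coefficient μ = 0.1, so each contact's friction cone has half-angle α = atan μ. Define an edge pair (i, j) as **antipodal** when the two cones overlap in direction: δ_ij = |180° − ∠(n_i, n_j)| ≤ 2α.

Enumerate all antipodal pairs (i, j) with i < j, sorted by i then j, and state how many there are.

α = atan 0.1 = 5.71°;  2α = 11.42°
n_0 = (-0.1330, -0.9911)
n_1 = (+0.9800, +0.1989)
n_2 = (-0.2224, +0.9750)
n_3 = (-0.9269, +0.3753)
n_4 = (-0.9509, -0.3093)
  (0,1): δ = 70.88°  ·
  (0,2): δ = 20.49°  ·
  (0,3): δ = 75.60°  ·
  (0,4): δ = 115.67°  ·
  (1,2): δ = 88.62°  ·
  (1,3): δ = 33.52°  ·
  (1,4): δ = 6.55°  ✓
  (2,3): δ = 124.89°  ·
  (2,4): δ = 84.83°  ·
  (3,4): δ = 139.94°  ·
antipodal pairs: 1

count = 1; pairs: (1,4)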